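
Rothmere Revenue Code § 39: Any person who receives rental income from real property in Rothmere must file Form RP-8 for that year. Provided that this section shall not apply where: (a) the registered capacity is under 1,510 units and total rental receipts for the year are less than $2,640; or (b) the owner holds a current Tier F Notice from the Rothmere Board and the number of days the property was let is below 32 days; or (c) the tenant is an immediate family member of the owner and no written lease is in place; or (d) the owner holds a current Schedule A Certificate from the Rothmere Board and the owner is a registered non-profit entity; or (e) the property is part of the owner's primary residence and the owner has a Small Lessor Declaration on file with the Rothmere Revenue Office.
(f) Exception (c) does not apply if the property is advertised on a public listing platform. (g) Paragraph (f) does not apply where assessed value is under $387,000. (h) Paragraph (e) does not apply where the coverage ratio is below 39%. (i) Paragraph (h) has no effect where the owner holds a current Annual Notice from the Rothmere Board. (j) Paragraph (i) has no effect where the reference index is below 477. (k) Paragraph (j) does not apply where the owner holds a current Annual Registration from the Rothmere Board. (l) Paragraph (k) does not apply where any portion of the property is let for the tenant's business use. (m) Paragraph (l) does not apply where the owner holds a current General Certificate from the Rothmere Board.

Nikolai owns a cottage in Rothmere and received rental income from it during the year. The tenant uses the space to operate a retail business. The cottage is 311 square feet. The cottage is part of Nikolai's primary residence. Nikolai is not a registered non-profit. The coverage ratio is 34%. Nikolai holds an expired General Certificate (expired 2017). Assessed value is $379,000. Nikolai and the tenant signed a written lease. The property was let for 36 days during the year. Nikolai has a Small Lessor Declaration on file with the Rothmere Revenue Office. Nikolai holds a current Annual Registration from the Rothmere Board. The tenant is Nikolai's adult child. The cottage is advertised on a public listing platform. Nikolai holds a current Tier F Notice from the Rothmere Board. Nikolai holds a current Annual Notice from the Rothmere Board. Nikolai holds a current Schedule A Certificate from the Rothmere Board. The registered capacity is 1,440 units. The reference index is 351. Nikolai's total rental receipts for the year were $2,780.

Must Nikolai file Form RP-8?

Yes — Nikolai must file Form RP-8.

Exception (a) fails — total rental receipts for the year are $2,780, not less than $2,640.
Exception (b) does not apply: the number of days the property was let is 36 days, not below 32 days.
Exception (c) does not apply: a written lease is in place.
Exception (d) does not apply: Nikolai is not a registered non-profit.
Exception (e)'s conditions are all satisfied: the cottage is part of the primary residence; a Small Lessor Declaration is on file. Turning to paragraphs (h)–(m): (h) is engaged — the coverage ratio is 34%, below the 39% limit. (i) would limit (h) — a current Annual Notice is held — but (j) sets (i) aside: (j) operates against (i): the reference index is 351, below the 477 limit. (k) is engaged (a current Annual Registration is held), but is displaced by (l): (l) operates — the space is let for business use. (m) is not engaged (no current General Certificate is held), so (l) stands. So (e) is unavailable.
Every exception is unavailable, so the rule governs.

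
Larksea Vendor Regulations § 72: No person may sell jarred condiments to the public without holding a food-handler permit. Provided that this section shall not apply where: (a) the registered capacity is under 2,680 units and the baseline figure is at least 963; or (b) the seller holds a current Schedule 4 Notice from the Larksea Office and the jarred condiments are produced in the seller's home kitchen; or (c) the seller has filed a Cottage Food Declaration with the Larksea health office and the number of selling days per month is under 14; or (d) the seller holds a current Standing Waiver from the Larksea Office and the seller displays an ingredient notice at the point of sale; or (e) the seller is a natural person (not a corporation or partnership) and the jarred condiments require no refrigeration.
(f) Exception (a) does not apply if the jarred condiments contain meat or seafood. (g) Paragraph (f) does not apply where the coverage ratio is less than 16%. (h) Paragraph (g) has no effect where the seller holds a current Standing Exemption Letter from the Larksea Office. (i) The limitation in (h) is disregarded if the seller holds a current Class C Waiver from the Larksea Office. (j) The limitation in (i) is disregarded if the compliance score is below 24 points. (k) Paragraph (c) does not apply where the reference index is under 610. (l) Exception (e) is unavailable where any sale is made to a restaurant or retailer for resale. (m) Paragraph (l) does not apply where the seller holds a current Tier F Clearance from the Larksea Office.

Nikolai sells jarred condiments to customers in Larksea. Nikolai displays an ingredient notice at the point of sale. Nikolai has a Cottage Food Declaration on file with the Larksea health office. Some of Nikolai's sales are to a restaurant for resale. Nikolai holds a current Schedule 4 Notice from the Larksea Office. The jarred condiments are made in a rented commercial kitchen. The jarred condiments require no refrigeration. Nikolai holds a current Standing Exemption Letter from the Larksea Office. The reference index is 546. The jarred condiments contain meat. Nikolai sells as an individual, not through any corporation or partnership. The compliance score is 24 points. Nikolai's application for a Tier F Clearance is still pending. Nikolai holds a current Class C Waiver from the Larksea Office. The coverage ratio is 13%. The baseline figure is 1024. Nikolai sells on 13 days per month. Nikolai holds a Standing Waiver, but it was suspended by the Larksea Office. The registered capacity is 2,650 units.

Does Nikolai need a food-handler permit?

Exception (a)'s conditions are all satisfied: the registered capacity is 2,650 units, under the 2,680 units limit; the baseline figure is 1,024, meeting the 963 threshold. Under paragraphs (f)–(j): (f) applies (the jarred condiments contain meat), but is itself disapplied by (g): (g) is triggered — the coverage ratio is 13%, less than the 16% limit. (h) is engaged (a current Standing Exemption Letter is held), but is displaced by (i): (i) is triggered — a current Class C Waiver is held. (j), which would lift (i), is inapplicable — the compliance score is 24 points, not below 24 points. Exception (a) stands.
Exception (b) does not apply: the jarred condiments are made in a commercial kitchen, not a home kitchen.
Exception (c) is satisfied on its face — a Cottage Food Declaration is on file; the number of selling days per month is 13, under the 14 limit. But applying paragraph (k): (k) operates against (c): the reference index is 546, under the 610 limit. Exception (c) does not apply.
Exception (d) does not apply: the Standing Waiver is not current.
All of (e)'s requirements are met (the seller is a natural person; the jarred condiments are shelf-stable). But: (l) operates — some sales are to a restaurant for resale. (m), which would lift (l), is not triggered — no current Tier F Clearance is held. Exception (e) does not apply.

No — exception (a) applies; Nikolai is not required to hold a food-handler permit.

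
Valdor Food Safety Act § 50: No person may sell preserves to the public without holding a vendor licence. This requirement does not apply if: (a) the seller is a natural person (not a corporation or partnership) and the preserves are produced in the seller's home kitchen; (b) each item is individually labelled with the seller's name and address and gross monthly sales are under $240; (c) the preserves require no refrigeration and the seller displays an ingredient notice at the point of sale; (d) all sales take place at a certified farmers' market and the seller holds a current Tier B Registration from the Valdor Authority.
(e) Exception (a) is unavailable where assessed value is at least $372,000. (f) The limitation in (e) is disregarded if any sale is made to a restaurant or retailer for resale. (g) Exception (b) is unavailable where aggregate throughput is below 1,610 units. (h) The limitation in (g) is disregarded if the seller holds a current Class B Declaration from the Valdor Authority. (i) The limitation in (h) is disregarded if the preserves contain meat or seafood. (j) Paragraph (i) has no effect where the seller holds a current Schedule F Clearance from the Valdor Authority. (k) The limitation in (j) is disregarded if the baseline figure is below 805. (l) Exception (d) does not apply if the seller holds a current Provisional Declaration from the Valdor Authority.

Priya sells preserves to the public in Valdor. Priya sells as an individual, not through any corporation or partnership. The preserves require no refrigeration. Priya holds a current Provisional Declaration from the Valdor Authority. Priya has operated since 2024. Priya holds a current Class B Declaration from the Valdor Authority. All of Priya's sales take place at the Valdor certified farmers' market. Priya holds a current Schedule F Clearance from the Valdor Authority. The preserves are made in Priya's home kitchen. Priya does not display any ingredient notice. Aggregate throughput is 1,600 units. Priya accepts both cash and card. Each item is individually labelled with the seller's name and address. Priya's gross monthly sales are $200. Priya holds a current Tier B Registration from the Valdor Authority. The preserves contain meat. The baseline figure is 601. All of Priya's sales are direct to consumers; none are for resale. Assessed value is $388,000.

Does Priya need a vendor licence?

Yes — Priya must hold a vendor licence.

All of (a)'s requirements are met (the seller is a natural person; the preserves are home-kitchen produced). But applying paragraphs (e)–(f): (e) operates against (a): assessed value is $388,000, meeting the $372,000 threshold. (f), which would lift (e), is not triggered — no sales are for resale. (a) is therefore removed.
All of (b)'s requirements are met (items are individually labelled; gross monthly sales are $200, under the $240 limit). However, paragraphs (g)–(k) must be considered: (g) operates against (b): aggregate throughput is 1,600 units, below the 1,610 units limit. (h) would limit (g) — a current Class B Declaration is held — but (i) sets (h) aside: (i) operates against (h): the preserves contain meat. (j) would limit (i) — a current Schedule F Clearance is held — but (k) sets (j) aside: (k) applies — the baseline figure is 601, below the 805 limit. Exception (b) does not apply.
Exception (c) requires that the seller displays an ingredient notice at the point of sale; but no ingredient notice is displayed, so (c) is unavailable.
Exception (d)'s conditions are all satisfied: all sales are at a certified farmers' market; a current Tier B Registration is held. But applying paragraph (l): (l) operates against (d): a current Provisional Declaration is held. Exception (d) does not apply.
No exception is made out. Priya falls within the general rule.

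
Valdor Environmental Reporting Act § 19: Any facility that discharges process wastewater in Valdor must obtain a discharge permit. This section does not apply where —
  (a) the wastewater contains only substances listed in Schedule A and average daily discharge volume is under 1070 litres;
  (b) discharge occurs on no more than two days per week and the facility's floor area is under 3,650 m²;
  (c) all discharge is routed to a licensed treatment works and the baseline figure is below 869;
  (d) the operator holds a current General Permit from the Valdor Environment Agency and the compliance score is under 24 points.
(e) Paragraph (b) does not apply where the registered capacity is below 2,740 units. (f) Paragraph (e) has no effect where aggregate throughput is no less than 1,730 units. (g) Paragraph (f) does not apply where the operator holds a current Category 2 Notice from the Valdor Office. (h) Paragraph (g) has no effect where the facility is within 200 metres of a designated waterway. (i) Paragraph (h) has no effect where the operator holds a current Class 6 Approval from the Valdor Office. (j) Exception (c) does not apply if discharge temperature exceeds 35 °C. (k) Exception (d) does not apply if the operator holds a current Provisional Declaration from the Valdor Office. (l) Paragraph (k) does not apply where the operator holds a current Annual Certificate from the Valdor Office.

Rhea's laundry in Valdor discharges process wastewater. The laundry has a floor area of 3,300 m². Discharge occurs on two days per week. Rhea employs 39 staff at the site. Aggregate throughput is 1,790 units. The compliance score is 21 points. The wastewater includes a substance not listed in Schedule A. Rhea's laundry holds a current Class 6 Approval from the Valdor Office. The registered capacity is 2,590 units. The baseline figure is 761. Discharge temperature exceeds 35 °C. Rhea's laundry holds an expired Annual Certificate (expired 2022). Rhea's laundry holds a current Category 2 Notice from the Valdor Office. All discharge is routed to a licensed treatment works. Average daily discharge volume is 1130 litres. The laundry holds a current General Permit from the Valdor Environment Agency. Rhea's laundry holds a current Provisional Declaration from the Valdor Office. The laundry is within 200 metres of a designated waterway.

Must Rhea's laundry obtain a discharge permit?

Yes — Rhea's laundry must obtain a discharge permit.

Exception (a) requires that the wastewater contains only substances listed in Schedule A; but the wastewater includes a non-Schedule-A substance, so (a) is unavailable.
Exception (b)'s conditions are all satisfied: discharge occurs on no more than two days per week; the facility's floor area is 3,300 m², under the 3,650 m² limit. But applying paragraphs (e)–(i): (e) operates against (b): the registered capacity is 2,590 units, below the 2,740 units limit. (f) operates (aggregate throughput is 1,790 units, meeting the 1,730 units threshold), but yields to (g): (g) is engaged — a current Category 2 Notice is held. (h) would limit (g) — the laundry is within 200 m of a designated waterway — but (i) sets (h) aside: (i) operates — a current Class 6 Approval is held. Exception (b) does not apply.
All of (c)'s requirements are met (discharge is routed to a licensed treatment works; the baseline figure is 761, below the 869 limit). Turning to paragraph (j): (j) operates — discharge temperature exceeds 35 °C. (c) is therefore removed.
Exception (d) is satisfied on its face — a current General Permit is held; the compliance score is 21 points, under the 24 points limit. But: (k) operates against (d): a current Provisional Declaration is held. (l) is not engaged (no current Annual Certificate is held), so (k) stands. Exception (d) does not apply.
No exception displaces § 19.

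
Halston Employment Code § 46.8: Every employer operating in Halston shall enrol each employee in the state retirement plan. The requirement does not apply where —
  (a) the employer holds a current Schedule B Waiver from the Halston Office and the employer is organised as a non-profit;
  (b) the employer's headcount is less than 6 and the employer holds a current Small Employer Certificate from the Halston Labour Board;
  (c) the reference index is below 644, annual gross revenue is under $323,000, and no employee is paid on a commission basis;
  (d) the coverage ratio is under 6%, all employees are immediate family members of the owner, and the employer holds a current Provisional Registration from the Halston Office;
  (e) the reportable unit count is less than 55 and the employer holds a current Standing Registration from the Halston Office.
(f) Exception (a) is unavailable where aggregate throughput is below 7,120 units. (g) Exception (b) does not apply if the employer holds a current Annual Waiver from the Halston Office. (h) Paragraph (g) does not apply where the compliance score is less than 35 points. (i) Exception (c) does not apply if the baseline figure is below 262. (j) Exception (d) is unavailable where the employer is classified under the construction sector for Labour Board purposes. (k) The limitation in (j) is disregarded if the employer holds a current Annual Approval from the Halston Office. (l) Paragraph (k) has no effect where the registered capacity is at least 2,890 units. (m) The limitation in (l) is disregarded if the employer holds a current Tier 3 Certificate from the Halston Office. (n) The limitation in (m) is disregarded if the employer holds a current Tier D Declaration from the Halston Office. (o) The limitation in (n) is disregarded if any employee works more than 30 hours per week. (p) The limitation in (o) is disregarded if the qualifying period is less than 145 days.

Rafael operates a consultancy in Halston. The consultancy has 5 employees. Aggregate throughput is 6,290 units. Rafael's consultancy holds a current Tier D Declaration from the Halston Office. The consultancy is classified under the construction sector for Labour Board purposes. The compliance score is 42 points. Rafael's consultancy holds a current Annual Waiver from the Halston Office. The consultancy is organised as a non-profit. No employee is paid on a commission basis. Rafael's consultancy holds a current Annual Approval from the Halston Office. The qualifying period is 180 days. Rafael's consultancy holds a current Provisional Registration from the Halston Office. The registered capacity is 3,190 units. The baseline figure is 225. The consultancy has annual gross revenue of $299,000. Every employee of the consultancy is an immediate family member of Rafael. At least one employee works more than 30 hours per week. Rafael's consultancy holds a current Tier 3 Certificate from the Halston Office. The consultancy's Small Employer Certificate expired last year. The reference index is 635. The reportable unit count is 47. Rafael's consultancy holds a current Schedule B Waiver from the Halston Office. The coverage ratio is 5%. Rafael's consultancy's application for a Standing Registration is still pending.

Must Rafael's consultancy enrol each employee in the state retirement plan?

Exception (a) is satisfied on its face — a current Schedule B Waiver is held; the employer is a non-profit. Turning to paragraph (f): (f) operates against (a): aggregate throughput is 6,290 units, below the 7,120 units limit. So (a) is unavailable.
Exception (b) requires that the employer holds a current Small Employer Certificate from the Halston Labour Board; but the Small Employer Certificate has expired, so (b) is unavailable.
Exception (c): the reference index is 635, below the 644 limit; annual gross revenue is $299,000, under the $323,000 limit; no employee is paid on commission — every condition holds. Turning to paragraph (i): (i) applies — the baseline figure is 225, below the 262 limit. Exception (c) does not apply.
Exception (d) is satisfied on its face — the coverage ratio is 5%, under the 6% limit; every employee is an immediate family member; a current Provisional Registration is held. Under paragraphs (j)–(p): (j) applies (the consultancy is classified under the construction sector), but is displaced by (k): (k) operates against (j): a current Annual Approval is held. (l) would limit (k) — the registered capacity is 3,190 units, meeting the 2,890 units threshold — but (m) sets (l) aside: (m) is engaged — a current Tier 3 Certificate is held. (n) would limit (m) — a current Tier D Declaration is held — but (o) sets (n) aside: (o) operates — at least one employee exceeds 30 hours/week. (p), which would lift (o), is not triggered — the qualifying period is 180 days, not less than 145 days. Exception (d) stands.
Exception (e) fails — there is no Standing Registration in force.

No — exception (d) applies; Rafael's consultancy is not required to enrol each employee in the state retirement plan.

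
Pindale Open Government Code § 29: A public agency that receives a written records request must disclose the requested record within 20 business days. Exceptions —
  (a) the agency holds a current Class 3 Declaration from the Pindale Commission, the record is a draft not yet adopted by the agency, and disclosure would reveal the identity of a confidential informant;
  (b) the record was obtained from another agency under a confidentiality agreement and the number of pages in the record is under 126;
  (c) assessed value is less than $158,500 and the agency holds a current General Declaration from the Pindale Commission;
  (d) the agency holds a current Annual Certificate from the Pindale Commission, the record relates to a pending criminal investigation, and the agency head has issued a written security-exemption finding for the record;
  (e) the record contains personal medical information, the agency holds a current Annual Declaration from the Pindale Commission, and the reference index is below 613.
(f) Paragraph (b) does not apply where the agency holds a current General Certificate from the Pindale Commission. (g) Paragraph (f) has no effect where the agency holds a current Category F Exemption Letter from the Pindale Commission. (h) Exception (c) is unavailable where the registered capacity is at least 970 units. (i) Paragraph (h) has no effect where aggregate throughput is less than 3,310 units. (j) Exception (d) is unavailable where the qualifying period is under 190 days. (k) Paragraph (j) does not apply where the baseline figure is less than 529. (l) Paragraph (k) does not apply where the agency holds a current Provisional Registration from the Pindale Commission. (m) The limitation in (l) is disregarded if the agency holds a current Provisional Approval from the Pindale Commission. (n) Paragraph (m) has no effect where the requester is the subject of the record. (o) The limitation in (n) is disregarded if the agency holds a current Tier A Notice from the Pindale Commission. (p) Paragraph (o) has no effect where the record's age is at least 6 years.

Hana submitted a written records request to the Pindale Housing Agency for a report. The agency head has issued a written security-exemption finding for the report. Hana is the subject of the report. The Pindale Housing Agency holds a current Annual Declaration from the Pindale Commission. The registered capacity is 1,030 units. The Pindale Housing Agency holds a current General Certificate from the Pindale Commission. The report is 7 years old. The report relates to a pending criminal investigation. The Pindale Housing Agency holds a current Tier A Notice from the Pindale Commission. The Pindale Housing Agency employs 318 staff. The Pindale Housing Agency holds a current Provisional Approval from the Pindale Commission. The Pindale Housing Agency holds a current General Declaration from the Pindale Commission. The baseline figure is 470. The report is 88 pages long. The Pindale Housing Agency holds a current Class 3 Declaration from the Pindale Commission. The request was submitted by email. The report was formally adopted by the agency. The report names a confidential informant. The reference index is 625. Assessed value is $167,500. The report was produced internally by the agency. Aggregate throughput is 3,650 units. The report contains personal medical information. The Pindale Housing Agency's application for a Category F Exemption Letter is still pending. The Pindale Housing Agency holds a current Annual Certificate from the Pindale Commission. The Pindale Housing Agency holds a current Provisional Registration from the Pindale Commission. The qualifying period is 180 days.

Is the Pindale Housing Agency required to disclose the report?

Exception (a) requires that the record is a draft not yet adopted by the agency; but the report has been formally adopted, so (a) is unavailable.
Exception (b) fails — the report was produced internally.
Exception (c) requires that assessed value is less than $158,500; but assessed value is $167,500, not less than $158,500, so (c) is unavailable.
Exception (d) is satisfied on its face — a current Annual Certificate is held; the report relates to a pending investigation; a written security-exemption finding has been issued. But: (j) operates against (d): the qualifying period is 180 days, under the 190 days limit. (k) is triggered (the baseline figure is 470, less than the 529 limit), but is overridden by (l): (l) operates against (k): a current Provisional Registration is held. (m) is triggered (a current Provisional Approval is held), but is displaced by (n): (n) is triggered — Hana is the subject of the report. (o) would limit (n) — a current Tier A Notice is held — but (p) sets (o) aside: (p) is engaged — the record's age is 7 years, meeting the 6 years threshold. (d) is therefore removed.
Exception (e) requires that the reference index is below 613; but the reference index is 625, not below 613, so (e) is unavailable.
No exception applies. The general rule governs.

Yes — the Pindale Housing Agency must disclose the report.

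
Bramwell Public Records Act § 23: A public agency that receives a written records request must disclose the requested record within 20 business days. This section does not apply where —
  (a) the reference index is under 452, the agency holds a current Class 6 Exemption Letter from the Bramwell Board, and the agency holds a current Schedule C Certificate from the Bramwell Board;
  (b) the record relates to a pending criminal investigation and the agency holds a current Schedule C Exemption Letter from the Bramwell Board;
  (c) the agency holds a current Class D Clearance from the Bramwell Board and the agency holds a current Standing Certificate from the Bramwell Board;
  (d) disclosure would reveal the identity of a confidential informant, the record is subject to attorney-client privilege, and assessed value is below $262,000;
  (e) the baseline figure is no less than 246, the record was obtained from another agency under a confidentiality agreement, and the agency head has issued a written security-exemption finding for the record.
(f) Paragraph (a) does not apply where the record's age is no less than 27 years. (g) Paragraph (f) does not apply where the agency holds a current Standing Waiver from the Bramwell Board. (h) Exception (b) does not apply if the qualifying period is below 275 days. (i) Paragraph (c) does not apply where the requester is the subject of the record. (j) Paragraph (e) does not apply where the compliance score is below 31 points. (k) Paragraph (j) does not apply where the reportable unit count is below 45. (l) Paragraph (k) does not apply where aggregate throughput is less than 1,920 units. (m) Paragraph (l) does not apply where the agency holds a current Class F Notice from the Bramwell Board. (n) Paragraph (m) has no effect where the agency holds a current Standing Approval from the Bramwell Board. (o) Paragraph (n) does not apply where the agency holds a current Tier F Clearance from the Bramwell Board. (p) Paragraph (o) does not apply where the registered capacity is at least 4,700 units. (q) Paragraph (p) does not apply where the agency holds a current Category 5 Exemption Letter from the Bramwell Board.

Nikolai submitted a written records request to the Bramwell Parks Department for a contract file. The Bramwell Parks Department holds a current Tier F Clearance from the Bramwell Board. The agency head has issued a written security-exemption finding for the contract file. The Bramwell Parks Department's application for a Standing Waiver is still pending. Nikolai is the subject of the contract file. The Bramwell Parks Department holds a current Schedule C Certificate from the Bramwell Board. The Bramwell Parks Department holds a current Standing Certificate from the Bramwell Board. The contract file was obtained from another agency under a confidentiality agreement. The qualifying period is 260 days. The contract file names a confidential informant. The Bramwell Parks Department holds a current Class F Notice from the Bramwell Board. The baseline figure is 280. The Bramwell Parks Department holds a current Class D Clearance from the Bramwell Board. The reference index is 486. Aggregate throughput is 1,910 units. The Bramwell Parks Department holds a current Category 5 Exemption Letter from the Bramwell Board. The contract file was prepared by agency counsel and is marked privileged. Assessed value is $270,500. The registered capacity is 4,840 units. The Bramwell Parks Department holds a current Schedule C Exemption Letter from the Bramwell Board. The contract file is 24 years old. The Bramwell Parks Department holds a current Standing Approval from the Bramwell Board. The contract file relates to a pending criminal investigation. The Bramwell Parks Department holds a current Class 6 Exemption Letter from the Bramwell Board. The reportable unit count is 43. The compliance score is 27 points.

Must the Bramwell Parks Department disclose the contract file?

Exception (a) does not apply: the reference index is 486, not under 452.
Exception (b)'s conditions are all satisfied: the contract file relates to a pending investigation; a current Schedule C Exemption Letter is held. But: (h) operates — the qualifying period is 260 days, below the 275 days limit. Exception (b) does not apply.
All of (c)'s requirements are met (a current Class D Clearance is held; a current Standing Certificate is held). However, paragraph (i) must be considered: (i) is engaged — Nikolai is the subject of the contract file. So (c) is unavailable.
Exception (d) does not apply: assessed value is $270,500, not below $262,000.
Exception (e): the baseline figure is 280, meeting the 246 threshold; the contract file was obtained under a confidentiality agreement; a written security-exemption finding has been issued — every condition holds. Considering the limiting provisions: (j) applies (the compliance score is 27 points, below the 31 points limit), but is displaced by (k): (k) operates against (j): the reportable unit count is 43, below the 45 limit. (l) operates (aggregate throughput is 1,910 units, less than the 1,920 units limit), but is displaced by (m): (m) operates against (l): a current Class F Notice is held. (n) is triggered (a current Standing Approval is held), but is set aside by (o): (o) operates against (n): a current Tier F Clearance is held. (p) would limit (o) — the registered capacity is 4,840 units, meeting the 4,700 units threshold — but (q) sets (p) aside: (q) is engaged — a current Category 5 Exemption Letter is held. Exception (e) stands.

No — exception (e) applies; the Bramwell Parks Department is not required to disclose the contract file.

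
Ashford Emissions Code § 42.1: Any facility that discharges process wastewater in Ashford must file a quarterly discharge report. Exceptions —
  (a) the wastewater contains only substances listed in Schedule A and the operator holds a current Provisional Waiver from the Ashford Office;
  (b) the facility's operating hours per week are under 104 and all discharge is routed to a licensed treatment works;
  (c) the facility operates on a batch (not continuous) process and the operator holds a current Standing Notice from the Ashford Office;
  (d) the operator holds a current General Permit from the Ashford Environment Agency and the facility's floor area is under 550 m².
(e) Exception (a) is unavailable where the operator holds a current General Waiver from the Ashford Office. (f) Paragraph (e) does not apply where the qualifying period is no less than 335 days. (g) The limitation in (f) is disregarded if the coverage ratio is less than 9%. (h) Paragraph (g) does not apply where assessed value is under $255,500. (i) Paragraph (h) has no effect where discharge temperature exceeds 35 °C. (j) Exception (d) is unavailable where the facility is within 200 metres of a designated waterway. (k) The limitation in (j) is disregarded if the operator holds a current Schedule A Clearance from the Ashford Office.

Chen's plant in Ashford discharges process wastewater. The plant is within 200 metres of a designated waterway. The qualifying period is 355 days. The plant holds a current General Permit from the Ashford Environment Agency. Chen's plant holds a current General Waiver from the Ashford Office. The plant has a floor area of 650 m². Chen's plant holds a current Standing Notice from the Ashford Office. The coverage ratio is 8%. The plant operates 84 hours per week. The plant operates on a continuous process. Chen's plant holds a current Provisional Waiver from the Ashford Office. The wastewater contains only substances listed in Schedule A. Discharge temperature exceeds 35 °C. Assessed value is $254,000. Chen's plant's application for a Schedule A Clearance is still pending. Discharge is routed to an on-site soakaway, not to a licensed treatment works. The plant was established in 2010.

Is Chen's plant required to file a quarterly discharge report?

Exception (a) is satisfied on its face — the wastewater is Schedule-A-only; a current Provisional Waiver is held. Turning to paragraphs (e)–(i): (e) operates against (a): a current General Waiver is held. (f) would limit (e) — the qualifying period is 355 days, meeting the 335 days threshold — but (g) sets (f) aside: (g) operates against (f): the coverage ratio is 8%, less than the 9% limit. (h) operates (assessed value is $254,000, under the $255,500 limit), but is set aside by (i): (i) is triggered — discharge temperature exceeds 35 °C. So (a) is unavailable.
Exception (b) requires that all discharge is routed to a licensed treatment works; but discharge is not routed to a licensed treatment works, so (b) is unavailable.
Exception (c) requires that the facility operates on a batch (not continuous) process; but the facility operates on a continuous process, so (c) is unavailable.
Exception (d) does not apply: the facility's floor area is 650 m², not under 550 m².
No exception displaces § 42.1.

Yes — Chen's plant must file a quarterly discharge report.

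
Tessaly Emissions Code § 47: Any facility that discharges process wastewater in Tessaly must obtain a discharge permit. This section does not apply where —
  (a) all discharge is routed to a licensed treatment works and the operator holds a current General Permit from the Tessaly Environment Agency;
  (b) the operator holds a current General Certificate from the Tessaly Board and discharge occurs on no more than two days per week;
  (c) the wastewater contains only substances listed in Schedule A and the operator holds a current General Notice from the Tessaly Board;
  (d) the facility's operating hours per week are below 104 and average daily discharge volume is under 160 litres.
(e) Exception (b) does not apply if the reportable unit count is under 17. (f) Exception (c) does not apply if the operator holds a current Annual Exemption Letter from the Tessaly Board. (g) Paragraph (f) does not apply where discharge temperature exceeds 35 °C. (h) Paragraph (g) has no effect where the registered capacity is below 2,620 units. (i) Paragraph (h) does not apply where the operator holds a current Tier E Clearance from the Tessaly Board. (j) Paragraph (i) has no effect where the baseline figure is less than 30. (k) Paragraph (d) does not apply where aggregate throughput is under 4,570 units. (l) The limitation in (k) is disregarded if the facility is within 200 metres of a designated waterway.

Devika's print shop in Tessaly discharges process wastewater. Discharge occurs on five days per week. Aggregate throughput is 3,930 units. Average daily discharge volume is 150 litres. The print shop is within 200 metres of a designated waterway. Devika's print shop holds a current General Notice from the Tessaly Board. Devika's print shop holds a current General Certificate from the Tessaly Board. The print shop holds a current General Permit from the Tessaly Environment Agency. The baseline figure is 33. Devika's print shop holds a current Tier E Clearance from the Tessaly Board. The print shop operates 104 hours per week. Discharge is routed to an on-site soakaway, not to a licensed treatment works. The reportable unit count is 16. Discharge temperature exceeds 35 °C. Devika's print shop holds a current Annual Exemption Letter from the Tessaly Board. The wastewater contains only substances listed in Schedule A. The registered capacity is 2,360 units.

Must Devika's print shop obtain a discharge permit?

Exception (a) requires that all discharge is routed to a licensed treatment works; but discharge is not routed to a licensed treatment works, so (a) is unavailable.
Exception (b) requires that discharge occurs on no more than two days per week; but discharge occurs on five days per week, so (b) is unavailable.
Exception (c) is satisfied on its face — the wastewater is Schedule-A-only; a current General Notice is held. Applying paragraphs (f)–(j): (f) applies (a current Annual Exemption Letter is held), but is overridden by (g): (g) operates against (f): discharge temperature exceeds 35 °C. (h) applies (the registered capacity is 2,360 units, below the 2,620 units limit), but yields to (i): (i) operates — a current Tier E Clearance is held. (j), which would lift (i), is not engaged — the baseline figure is 33, not less than 30. Exception (c) stands.
Exception (d) requires that the facility's operating hours per week are below 104; but the facility's operating hours per week are 104, not below 104, so (d) is unavailable.

No — exception (c) applies; Devika's print shop is not required to obtain a discharge permit.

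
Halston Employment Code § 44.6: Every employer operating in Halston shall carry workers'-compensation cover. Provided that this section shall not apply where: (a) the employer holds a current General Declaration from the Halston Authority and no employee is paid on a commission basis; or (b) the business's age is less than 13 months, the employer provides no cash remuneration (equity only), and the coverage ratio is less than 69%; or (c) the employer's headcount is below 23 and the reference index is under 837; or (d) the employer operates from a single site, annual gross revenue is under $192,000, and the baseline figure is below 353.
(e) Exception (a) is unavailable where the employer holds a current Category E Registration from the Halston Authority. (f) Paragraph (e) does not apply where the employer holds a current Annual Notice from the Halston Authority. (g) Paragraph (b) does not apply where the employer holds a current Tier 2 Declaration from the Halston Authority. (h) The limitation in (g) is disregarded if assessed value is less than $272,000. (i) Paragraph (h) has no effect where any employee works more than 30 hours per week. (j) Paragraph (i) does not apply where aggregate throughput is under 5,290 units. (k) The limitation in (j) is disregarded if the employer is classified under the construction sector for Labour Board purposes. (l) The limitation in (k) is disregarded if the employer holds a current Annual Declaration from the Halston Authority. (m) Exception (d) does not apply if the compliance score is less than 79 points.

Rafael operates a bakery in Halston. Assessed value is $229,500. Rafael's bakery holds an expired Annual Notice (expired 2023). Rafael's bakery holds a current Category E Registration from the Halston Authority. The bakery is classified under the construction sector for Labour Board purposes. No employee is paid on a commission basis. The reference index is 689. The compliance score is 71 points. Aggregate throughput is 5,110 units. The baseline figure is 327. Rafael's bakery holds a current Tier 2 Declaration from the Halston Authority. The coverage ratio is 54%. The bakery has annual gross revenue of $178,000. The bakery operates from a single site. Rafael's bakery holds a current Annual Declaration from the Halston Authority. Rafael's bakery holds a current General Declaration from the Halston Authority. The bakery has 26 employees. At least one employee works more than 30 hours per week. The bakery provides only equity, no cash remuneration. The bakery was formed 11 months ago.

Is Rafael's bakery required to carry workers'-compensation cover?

All of (a)'s requirements are met (a current General Declaration is held; no employee is paid on commission). But: (e) operates against (a): a current Category E Registration is held. (f), which would lift (e), is not engaged — the Annual Notice is not current. (a) is therefore removed.
Exception (b) is satisfied on its face — the business's age is 11 months, less than the 13 months limit; remuneration is equity-only; the coverage ratio is 54%, less than the 69% limit. Considering the limiting provisions: (g) would limit (b) — a current Tier 2 Declaration is held — but (h) sets (g) aside: (h) operates against (g): assessed value is $229,500, less than the $272,000 limit. (i) is engaged (at least one employee exceeds 30 hours/week), but is displaced by (j): (j) operates against (i): aggregate throughput is 5,110 units, under the 5,290 units limit. (k) would limit (j) — the bakery is classified under the construction sector — but (l) sets (k) aside: (l) is triggered — a current Annual Declaration is held. (b) remains available.
Exception (c) requires that the employer's headcount is below 23; but the employer's headcount is 26, not below 23, so (c) is unavailable.
Exception (d) is satisfied on its face — the employer operates from a single site; annual gross revenue is $178,000, under the $192,000 limit; the baseline figure is 327, below the 353 limit. But applying paragraph (m): (m) is triggered — the compliance score is 71 points, less than the 79 points limit. (d) is therefore removed.

No — exception (b) applies; Rafael's bakery is not required to carry workers'-compensation cover.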